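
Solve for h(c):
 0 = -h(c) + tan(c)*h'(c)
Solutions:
 h(c) = C1*sin(c)


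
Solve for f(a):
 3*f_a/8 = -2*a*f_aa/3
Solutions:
 f(a) = C1 + C2*a^(7/16)


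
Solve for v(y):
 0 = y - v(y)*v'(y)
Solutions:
 v(y) = -sqrt(C1 + y^2)
 v(y) = sqrt(C1 + y^2)


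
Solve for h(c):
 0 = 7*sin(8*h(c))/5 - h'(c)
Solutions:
 -7*c/5 + log(cos(8*h(c)) - 1)/16 - log(cos(8*h(c)) + 1)/16 = C1


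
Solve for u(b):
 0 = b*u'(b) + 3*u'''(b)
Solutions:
 u(b) = C1 + Integral(C2*airyai(-3^(2/3)*b/3) + C3*airybi(-3^(2/3)*b/3), b)


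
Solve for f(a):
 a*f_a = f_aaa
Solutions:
 f(a) = C1 + Integral(C2*airyai(a) + C3*airybi(a), a)


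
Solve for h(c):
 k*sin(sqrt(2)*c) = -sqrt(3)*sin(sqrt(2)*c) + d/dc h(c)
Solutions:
 h(c) = C1 - sqrt(2)*k*cos(sqrt(2)*c)/2 - sqrt(6)*cos(sqrt(2)*c)/2


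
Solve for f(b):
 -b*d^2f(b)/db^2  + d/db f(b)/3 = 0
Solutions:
 f(b) = C1 + C2*b^(4/3)


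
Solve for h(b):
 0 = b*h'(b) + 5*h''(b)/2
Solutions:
 h(b) = C1 + C2*erf(sqrt(5)*b/5)


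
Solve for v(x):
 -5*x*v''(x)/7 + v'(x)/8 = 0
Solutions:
 v(x) = C1 + C2*x^(47/40)


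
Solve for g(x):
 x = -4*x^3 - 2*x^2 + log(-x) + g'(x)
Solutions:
 g(x) = C1 + x^4 + 2*x^3/3 + x^2/2 - x*log(-x) + x


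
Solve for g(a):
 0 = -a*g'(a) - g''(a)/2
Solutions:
 g(a) = C1 + C2*erf(a)


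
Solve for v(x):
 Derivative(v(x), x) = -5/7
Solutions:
 v(x) = C1 - 5*x/7


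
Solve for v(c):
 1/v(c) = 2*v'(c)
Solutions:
 v(c) = -sqrt(C1 + c)
 v(c) = sqrt(C1 + c)


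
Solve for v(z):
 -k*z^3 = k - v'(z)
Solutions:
 v(z) = C1 + k*z^4/4 + k*z


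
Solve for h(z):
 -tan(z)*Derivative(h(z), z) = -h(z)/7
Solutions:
 h(z) = C1*sin(z)^(1/7)


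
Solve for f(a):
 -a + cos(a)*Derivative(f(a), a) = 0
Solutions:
 f(a) = C1 + Integral(a/cos(a), a)


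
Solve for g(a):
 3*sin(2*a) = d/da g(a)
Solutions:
 g(a) = C1 - 3*cos(2*a)/2


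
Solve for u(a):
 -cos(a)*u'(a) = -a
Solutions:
 u(a) = C1 + Integral(a/cos(a), a)


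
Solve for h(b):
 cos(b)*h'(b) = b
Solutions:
 h(b) = C1 + Integral(b/cos(b), b)


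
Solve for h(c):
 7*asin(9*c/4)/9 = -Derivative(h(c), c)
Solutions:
 h(c) = C1 - 7*c*asin(9*c/4)/9 - 7*sqrt(16 - 81*c^2)/81


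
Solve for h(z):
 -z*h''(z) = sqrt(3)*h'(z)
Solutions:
 h(z) = C1 + C2*z^(1 - sqrt(3))


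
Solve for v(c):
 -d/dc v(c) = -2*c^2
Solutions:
 v(c) = C1 + 2*c^3/3


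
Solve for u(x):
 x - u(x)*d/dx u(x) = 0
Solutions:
 u(x) = -sqrt(C1 + x^2)
 u(x) = sqrt(C1 + x^2)


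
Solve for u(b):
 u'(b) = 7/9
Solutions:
 u(b) = C1 + 7*b/9


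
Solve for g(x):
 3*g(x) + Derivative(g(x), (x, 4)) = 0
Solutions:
 g(x) = (C1*sin(sqrt(2)*3^(1/4)*x/2) + C2*cos(sqrt(2)*3^(1/4)*x/2))*exp(-sqrt(2)*3^(1/4)*x/2) + (C3*sin(sqrt(2)*3^(1/4)*x/2) + C4*cos(sqrt(2)*3^(1/4)*x/2))*exp(sqrt(2)*3^(1/4)*x/2)


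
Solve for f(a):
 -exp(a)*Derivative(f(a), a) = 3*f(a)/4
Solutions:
 f(a) = C1*exp(3*exp(-a)/4)


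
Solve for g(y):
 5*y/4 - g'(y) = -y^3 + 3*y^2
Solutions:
 g(y) = C1 + y^4/4 - y^3 + 5*y^2/8


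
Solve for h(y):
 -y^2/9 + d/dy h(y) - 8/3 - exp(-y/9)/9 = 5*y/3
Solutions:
 h(y) = C1 + y^3/27 + 5*y^2/6 + 8*y/3 - 1/exp(y)^(1/9)


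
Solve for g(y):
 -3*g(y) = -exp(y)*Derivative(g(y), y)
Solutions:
 g(y) = C1*exp(-3*exp(-y))


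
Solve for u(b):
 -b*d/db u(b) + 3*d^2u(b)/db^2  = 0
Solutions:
 u(b) = C1 + C2*erfi(sqrt(6)*b/6)


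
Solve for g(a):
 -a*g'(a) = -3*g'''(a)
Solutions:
 g(a) = C1 + Integral(C2*airyai(3^(2/3)*a/3) + C3*airybi(3^(2/3)*a/3), a)


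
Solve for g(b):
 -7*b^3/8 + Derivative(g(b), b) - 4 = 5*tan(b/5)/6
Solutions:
 g(b) = C1 + 7*b^4/32 + 4*b - 25*log(cos(b/5))/6


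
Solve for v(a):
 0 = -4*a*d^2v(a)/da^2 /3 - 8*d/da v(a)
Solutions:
 v(a) = C1 + C2/a^5


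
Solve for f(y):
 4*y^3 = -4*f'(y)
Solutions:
 f(y) = C1 - y^4/4


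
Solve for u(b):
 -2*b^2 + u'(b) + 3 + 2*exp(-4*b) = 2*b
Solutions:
 u(b) = C1 + 2*b^3/3 + b^2 - 3*b + exp(-4*b)/2


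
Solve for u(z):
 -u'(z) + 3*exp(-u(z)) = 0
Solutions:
 u(z) = log(C1 + 3*z)


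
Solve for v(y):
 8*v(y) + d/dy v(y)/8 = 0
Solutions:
 v(y) = C1*exp(-64*y)


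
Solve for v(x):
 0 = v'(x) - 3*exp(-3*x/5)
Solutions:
 v(x) = C1 - 5*exp(-3*x/5)


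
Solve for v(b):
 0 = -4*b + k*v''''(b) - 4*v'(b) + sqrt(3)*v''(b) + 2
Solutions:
 v(b) = C1 + C2*exp(b*(-3^(2/3)*(sqrt((36 + sqrt(3)/k)/k^2) - 6/k)^(1/3) + 3^(5/6)/(k*(sqrt((36 + sqrt(3)/k)/k^2) - 6/k)^(1/3)))/3) + C3*exp(b*(3^(2/3)*(sqrt((36 + sqrt(3)/k)/k^2) - 6/k)^(1/3)/6 - 3^(1/6)*I*(sqrt((36 + sqrt(3)/k)/k^2) - 6/k)^(1/3)/2 + 2*sqrt(3)/(k*(-3^(2/3) + 3*3^(1/6)*I)*(sqrt((36 + sqrt(3)/k)/k^2) - 6/k)^(1/3)))) + C4*exp(b*(3^(2/3)*(sqrt((36 + sqrt(3)/k)/k^2) - 6/k)^(1/3)/6 + 3^(1/6)*I*(sqrt((36 + sqrt(3)/k)/k^2) - 6/k)^(1/3)/2 - 2*sqrt(3)/(k*(3^(2/3) + 3*3^(1/6)*I)*(sqrt((36 + sqrt(3)/k)/k^2) - 6/k)^(1/3)))) - b^2/2 - sqrt(3)*b/4 + b/2


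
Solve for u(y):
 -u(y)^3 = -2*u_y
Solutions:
 u(y) = -sqrt(-1/(C1 + y))
 u(y) = sqrt(-1/(C1 + y))


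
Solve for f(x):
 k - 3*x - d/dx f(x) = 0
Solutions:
 f(x) = C1 + k*x - 3*x^2/2


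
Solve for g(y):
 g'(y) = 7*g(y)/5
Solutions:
 g(y) = C1*exp(7*y/5)


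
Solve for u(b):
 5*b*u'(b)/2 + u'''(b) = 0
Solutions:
 u(b) = C1 + Integral(C2*airyai(-2^(2/3)*5^(1/3)*b/2) + C3*airybi(-2^(2/3)*5^(1/3)*b/2), b)


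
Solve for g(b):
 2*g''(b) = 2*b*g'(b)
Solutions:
 g(b) = C1 + C2*erfi(sqrt(2)*b/2)


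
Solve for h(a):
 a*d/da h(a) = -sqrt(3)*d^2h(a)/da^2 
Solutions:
 h(a) = C1 + C2*erf(sqrt(2)*3^(3/4)*a/6)


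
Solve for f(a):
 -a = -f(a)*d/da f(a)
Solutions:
 f(a) = -sqrt(C1 + a^2)
 f(a) = sqrt(C1 + a^2)


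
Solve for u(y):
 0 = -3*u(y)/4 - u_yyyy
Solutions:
 u(y) = (C1*sin(3^(1/4)*y/2) + C2*cos(3^(1/4)*y/2))*exp(-3^(1/4)*y/2) + (C3*sin(3^(1/4)*y/2) + C4*cos(3^(1/4)*y/2))*exp(3^(1/4)*y/2)


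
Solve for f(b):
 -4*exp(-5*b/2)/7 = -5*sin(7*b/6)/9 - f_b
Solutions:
 f(b) = C1 + 10*cos(7*b/6)/21 - 8*exp(-5*b/2)/35


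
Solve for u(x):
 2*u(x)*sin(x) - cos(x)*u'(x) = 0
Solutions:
 u(x) = C1/cos(x)^2


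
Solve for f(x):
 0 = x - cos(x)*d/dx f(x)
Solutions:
 f(x) = C1 + Integral(x/cos(x), x)


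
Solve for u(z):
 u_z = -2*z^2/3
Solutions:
 u(z) = C1 - 2*z^3/9


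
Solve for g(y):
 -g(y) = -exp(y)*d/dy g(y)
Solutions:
 g(y) = C1*exp(-exp(-y))


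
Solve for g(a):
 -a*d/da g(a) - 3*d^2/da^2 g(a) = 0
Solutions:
 g(a) = C1 + C2*erf(sqrt(6)*a/6)


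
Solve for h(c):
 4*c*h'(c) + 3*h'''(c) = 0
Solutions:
 h(c) = C1 + Integral(C2*airyai(-6^(2/3)*c/3) + C3*airybi(-6^(2/3)*c/3), c)


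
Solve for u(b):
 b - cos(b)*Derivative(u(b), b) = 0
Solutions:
 u(b) = C1 + Integral(b/cos(b), b)


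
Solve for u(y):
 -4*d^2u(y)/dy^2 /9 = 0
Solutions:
 u(y) = C1 + C2*y


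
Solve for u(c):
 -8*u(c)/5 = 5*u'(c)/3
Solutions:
 u(c) = C1*exp(-24*c/25)


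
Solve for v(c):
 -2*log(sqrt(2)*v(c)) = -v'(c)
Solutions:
 -Integral(1/(2*log(_y) + log(2)), (_y, v(c))) = C1 - c


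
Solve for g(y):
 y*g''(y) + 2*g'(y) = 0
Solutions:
 g(y) = C1 + C2/y


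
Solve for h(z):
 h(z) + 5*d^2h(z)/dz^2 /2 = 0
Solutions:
 h(z) = C1*sin(sqrt(10)*z/5) + C2*cos(sqrt(10)*z/5)


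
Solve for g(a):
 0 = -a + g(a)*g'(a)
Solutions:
 g(a) = -sqrt(C1 + a^2)
 g(a) = sqrt(C1 + a^2)


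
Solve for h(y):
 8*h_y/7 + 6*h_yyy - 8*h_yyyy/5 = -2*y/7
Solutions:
 h(y) = C1 + C2*exp(y*(-5^(1/3)*7^(2/3)*(8*sqrt(191) + 207)^(1/3) - 35*5^(2/3)*7^(1/3)/(8*sqrt(191) + 207)^(1/3) + 70)/56)*sin(sqrt(3)*35^(1/3)*y*(-7^(1/3)*(8*sqrt(191) + 207)^(1/3) + 35*5^(1/3)/(8*sqrt(191) + 207)^(1/3))/56) + C3*exp(y*(-5^(1/3)*7^(2/3)*(8*sqrt(191) + 207)^(1/3) - 35*5^(2/3)*7^(1/3)/(8*sqrt(191) + 207)^(1/3) + 70)/56)*cos(sqrt(3)*35^(1/3)*y*(-7^(1/3)*(8*sqrt(191) + 207)^(1/3) + 35*5^(1/3)/(8*sqrt(191) + 207)^(1/3))/56) + C4*exp(y*(35*5^(2/3)*7^(1/3)/(8*sqrt(191) + 207)^(1/3) + 35 + 5^(1/3)*7^(2/3)*(8*sqrt(191) + 207)^(1/3))/28) - y^2/8


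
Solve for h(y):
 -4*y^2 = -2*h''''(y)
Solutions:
 h(y) = C1 + C2*y + C3*y^2 + C4*y^3 + y^6/180


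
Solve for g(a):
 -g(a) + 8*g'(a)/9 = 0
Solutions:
 g(a) = C1*exp(9*a/8)


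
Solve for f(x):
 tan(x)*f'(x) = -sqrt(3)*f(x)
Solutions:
 f(x) = C1/sin(x)^(sqrt(3))


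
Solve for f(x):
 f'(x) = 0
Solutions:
 f(x) = C1


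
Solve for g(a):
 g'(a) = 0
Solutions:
 g(a) = C1


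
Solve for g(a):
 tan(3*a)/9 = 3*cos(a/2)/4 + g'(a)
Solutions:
 g(a) = C1 - log(cos(3*a))/27 - 3*sin(a/2)/2


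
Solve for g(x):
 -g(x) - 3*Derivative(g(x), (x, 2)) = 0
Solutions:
 g(x) = C1*sin(sqrt(3)*x/3) + C2*cos(sqrt(3)*x/3)


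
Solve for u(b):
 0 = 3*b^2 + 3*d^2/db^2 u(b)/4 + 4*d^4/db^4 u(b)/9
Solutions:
 u(b) = C1 + C2*b + C3*sin(3*sqrt(3)*b/4) + C4*cos(3*sqrt(3)*b/4) - b^4/3 + 64*b^2/27


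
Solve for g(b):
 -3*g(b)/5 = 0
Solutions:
 g(b) = 0


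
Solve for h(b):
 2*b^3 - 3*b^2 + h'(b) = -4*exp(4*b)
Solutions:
 h(b) = C1 - b^4/2 + b^3 - exp(4*b)


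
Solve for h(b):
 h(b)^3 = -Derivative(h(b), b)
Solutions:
 h(b) = -sqrt(2)*sqrt(-1/(C1 - b))/2
 h(b) = sqrt(2)*sqrt(-1/(C1 - b))/2


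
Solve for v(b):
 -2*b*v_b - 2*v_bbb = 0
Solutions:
 v(b) = C1 + Integral(C2*airyai(-b) + C3*airybi(-b), b)


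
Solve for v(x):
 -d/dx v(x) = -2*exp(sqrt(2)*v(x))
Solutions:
 v(x) = sqrt(2)*(2*log(-1/(C1 + 2*x)) - log(2))/4


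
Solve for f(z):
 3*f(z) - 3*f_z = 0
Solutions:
 f(z) = C1*exp(z)


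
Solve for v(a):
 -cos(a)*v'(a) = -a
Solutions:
 v(a) = C1 + Integral(a/cos(a), a)


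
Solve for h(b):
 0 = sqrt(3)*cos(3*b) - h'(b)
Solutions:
 h(b) = C1 + sqrt(3)*sin(3*b)/3


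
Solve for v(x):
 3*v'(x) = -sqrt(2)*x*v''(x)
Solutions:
 v(x) = C1 + C2*x^(1 - 3*sqrt(2)/2)


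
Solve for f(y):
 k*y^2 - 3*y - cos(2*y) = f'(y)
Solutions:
 f(y) = C1 + k*y^3/3 - 3*y^2/2 - sin(2*y)/2


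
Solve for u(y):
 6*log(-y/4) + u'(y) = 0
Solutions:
 u(y) = C1 - 6*y*log(-y) + 6*y*(1 + 2*log(2))


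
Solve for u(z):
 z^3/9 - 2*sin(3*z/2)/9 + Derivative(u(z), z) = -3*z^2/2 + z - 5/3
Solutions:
 u(z) = C1 - z^4/36 - z^3/2 + z^2/2 - 5*z/3 - 4*cos(3*z/2)/27


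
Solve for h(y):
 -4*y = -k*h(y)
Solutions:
 h(y) = 4*y/k


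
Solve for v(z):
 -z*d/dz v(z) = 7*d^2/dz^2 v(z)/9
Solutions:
 v(z) = C1 + C2*erf(3*sqrt(14)*z/14)


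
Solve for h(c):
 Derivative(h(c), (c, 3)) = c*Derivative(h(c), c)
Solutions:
 h(c) = C1 + Integral(C2*airyai(c) + C3*airybi(c), c)


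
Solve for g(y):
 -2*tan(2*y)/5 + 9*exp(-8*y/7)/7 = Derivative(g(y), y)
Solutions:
 g(y) = C1 - log(tan(2*y)^2 + 1)/10 - 9*exp(-8*y/7)/8


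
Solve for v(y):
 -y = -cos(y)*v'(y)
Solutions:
 v(y) = C1 + Integral(y/cos(y), y)


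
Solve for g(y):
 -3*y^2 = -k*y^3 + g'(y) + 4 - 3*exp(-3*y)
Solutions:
 g(y) = C1 + k*y^4/4 - y^3 - 4*y - exp(-3*y)


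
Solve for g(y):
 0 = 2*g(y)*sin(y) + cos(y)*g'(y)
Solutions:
 g(y) = C1*cos(y)^2


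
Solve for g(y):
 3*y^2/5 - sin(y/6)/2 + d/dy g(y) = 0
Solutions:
 g(y) = C1 - y^3/5 - 3*cos(y/6)


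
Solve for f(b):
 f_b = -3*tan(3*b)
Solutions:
 f(b) = C1 + log(cos(3*b))


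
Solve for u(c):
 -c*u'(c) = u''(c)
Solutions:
 u(c) = C1 + C2*erf(sqrt(2)*c/2)


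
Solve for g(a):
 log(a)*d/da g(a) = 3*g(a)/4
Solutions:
 g(a) = C1*exp(3*li(a)/4)


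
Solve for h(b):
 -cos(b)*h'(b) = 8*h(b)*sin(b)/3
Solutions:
 h(b) = C1*cos(b)^(8/3)


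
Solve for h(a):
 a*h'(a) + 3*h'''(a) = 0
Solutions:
 h(a) = C1 + Integral(C2*airyai(-3^(2/3)*a/3) + C3*airybi(-3^(2/3)*a/3), a)


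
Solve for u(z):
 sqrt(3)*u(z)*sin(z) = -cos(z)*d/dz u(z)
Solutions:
 u(z) = C1*cos(z)^(sqrt(3))


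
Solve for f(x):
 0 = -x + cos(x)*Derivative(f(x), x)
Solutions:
 f(x) = C1 + Integral(x/cos(x), x)


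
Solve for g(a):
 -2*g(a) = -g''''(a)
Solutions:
 g(a) = C1*exp(-2^(1/4)*a) + C2*exp(2^(1/4)*a) + C3*sin(2^(1/4)*a) + C4*cos(2^(1/4)*a)


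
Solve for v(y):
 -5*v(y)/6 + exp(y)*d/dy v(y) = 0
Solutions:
 v(y) = C1*exp(-5*exp(-y)/6)


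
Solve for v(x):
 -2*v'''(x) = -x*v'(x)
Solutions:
 v(x) = C1 + Integral(C2*airyai(2^(2/3)*x/2) + C3*airybi(2^(2/3)*x/2), x)


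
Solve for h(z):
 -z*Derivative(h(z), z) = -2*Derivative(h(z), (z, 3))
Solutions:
 h(z) = C1 + Integral(C2*airyai(2^(2/3)*z/2) + C3*airybi(2^(2/3)*z/2), z)


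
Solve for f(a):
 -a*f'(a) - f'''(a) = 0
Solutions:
 f(a) = C1 + Integral(C2*airyai(-a) + C3*airybi(-a), a)


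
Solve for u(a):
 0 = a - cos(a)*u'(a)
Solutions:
 u(a) = C1 + Integral(a/cos(a), a)


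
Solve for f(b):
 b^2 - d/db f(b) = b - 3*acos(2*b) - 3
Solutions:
 f(b) = C1 + b^3/3 - b^2/2 + 3*b*acos(2*b) + 3*b - 3*sqrt(1 - 4*b^2)/2


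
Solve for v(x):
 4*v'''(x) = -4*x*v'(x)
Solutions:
 v(x) = C1 + Integral(C2*airyai(-x) + C3*airybi(-x), x)


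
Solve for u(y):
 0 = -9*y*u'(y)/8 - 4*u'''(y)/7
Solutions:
 u(y) = C1 + Integral(C2*airyai(-126^(1/3)*y/4) + C3*airybi(-126^(1/3)*y/4), y)


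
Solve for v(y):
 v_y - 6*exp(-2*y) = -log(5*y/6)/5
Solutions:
 v(y) = C1 - y*log(y)/5 + y*(-log(5) + 1 + log(6))/5 - 3*exp(-2*y)


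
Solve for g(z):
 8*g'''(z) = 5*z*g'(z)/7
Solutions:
 g(z) = C1 + Integral(C2*airyai(5^(1/3)*7^(2/3)*z/14) + C3*airybi(5^(1/3)*7^(2/3)*z/14), z)


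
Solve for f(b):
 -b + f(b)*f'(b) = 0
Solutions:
 f(b) = -sqrt(C1 + b^2)
 f(b) = sqrt(C1 + b^2)


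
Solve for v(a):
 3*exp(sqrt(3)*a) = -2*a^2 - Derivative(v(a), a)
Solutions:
 v(a) = C1 - 2*a^3/3 - sqrt(3)*exp(sqrt(3)*a)


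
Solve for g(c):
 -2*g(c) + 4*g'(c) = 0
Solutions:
 g(c) = C1*exp(c/2)


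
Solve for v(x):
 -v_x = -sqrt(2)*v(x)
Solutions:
 v(x) = C1*exp(sqrt(2)*x)


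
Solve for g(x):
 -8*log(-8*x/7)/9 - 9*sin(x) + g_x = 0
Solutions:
 g(x) = C1 + 8*x*log(-x)/9 - 8*x*log(7)/9 - 8*x/9 + 8*x*log(2)/3 - 9*cos(x)


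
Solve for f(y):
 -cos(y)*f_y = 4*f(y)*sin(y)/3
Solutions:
 f(y) = C1*cos(y)^(4/3)


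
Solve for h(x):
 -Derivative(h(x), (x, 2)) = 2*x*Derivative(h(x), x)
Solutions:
 h(x) = C1 + C2*erf(x)


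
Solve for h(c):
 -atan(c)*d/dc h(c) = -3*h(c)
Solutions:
 h(c) = C1*exp(3*Integral(1/atan(c), c))


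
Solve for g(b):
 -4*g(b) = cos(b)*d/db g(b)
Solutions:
 g(b) = C1*(sin(b)^2 - 2*sin(b) + 1)/(sin(b)^2 + 2*sin(b) + 1)


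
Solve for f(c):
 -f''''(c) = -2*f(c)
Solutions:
 f(c) = C1*exp(-2^(1/4)*c) + C2*exp(2^(1/4)*c) + C3*sin(2^(1/4)*c) + C4*cos(2^(1/4)*c)


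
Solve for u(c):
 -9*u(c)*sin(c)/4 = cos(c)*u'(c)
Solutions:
 u(c) = C1*cos(c)^(9/4)


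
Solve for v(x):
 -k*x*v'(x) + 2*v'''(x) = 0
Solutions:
 v(x) = C1 + Integral(C2*airyai(2^(2/3)*k^(1/3)*x/2) + C3*airybi(2^(2/3)*k^(1/3)*x/2), x)


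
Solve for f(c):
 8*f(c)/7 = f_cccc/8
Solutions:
 f(c) = C1*exp(-2*sqrt(2)*7^(3/4)*c/7) + C2*exp(2*sqrt(2)*7^(3/4)*c/7) + C3*sin(2*sqrt(2)*7^(3/4)*c/7) + C4*cos(2*sqrt(2)*7^(3/4)*c/7)


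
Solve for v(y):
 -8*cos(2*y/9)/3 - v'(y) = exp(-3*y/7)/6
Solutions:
 v(y) = C1 - 12*sin(2*y/9) + 7*exp(-3*y/7)/18


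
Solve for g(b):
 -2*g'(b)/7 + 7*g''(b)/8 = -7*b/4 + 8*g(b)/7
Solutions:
 g(b) = C1*exp(8*b*(1 - 5*sqrt(2))/49) + C2*exp(8*b*(1 + 5*sqrt(2))/49) + 49*b/32 - 49/128


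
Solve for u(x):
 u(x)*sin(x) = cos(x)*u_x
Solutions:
 u(x) = C1/cos(x)


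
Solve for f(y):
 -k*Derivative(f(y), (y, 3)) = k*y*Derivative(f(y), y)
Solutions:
 f(y) = C1 + Integral(C2*airyai(-y) + C3*airybi(-y), y)


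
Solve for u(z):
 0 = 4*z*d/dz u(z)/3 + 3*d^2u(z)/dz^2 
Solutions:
 u(z) = C1 + C2*erf(sqrt(2)*z/3)


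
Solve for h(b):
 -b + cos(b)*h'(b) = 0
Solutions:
 h(b) = C1 + Integral(b/cos(b), b)


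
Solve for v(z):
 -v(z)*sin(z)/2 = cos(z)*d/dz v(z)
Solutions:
 v(z) = C1*sqrt(cos(z))


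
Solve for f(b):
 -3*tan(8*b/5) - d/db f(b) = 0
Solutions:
 f(b) = C1 + 15*log(cos(8*b/5))/8


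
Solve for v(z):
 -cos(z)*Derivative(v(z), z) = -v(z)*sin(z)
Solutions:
 v(z) = C1/cos(z)


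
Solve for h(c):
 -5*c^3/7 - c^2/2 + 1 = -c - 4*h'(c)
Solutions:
 h(c) = C1 + 5*c^4/112 + c^3/24 - c^2/8 - c/4


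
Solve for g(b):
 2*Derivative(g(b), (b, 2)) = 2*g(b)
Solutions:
 g(b) = C1*exp(-b) + C2*exp(b)


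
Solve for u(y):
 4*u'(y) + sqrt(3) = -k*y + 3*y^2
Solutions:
 u(y) = C1 - k*y^2/8 + y^3/4 - sqrt(3)*y/4


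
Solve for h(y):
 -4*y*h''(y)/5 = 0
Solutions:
 h(y) = C1 + C2*y


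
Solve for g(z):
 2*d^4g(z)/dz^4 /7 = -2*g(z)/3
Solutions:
 g(z) = (C1*sin(sqrt(2)*3^(3/4)*7^(1/4)*z/6) + C2*cos(sqrt(2)*3^(3/4)*7^(1/4)*z/6))*exp(-sqrt(2)*3^(3/4)*7^(1/4)*z/6) + (C3*sin(sqrt(2)*3^(3/4)*7^(1/4)*z/6) + C4*cos(sqrt(2)*3^(3/4)*7^(1/4)*z/6))*exp(sqrt(2)*3^(3/4)*7^(1/4)*z/6)


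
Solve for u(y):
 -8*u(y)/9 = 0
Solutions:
 u(y) = 0


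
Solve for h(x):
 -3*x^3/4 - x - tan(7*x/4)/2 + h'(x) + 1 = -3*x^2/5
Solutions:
 h(x) = C1 + 3*x^4/16 - x^3/5 + x^2/2 - x - 2*log(cos(7*x/4))/7


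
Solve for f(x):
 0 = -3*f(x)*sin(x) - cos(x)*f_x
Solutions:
 f(x) = C1*cos(x)^3


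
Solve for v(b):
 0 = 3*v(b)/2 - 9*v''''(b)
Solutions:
 v(b) = C1*exp(-6^(3/4)*b/6) + C2*exp(6^(3/4)*b/6) + C3*sin(6^(3/4)*b/6) + C4*cos(6^(3/4)*b/6)


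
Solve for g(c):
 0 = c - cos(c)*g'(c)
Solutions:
 g(c) = C1 + Integral(c/cos(c), c)


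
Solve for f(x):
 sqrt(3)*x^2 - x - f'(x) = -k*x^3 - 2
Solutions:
 f(x) = C1 + k*x^4/4 + sqrt(3)*x^3/3 - x^2/2 + 2*x


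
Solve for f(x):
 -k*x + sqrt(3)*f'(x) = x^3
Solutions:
 f(x) = C1 + sqrt(3)*k*x^2/6 + sqrt(3)*x^4/12


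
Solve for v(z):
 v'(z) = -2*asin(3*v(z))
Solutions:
 Integral(1/asin(3*_y), (_y, v(z))) = C1 - 2*z


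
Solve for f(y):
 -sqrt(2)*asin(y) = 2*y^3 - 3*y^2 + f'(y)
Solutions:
 f(y) = C1 - y^4/2 + y^3 - sqrt(2)*(y*asin(y) + sqrt(1 - y^2))


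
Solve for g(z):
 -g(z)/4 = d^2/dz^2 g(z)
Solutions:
 g(z) = C1*sin(z/2) + C2*cos(z/2)


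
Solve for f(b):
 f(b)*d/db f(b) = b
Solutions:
 f(b) = -sqrt(C1 + b^2)
 f(b) = sqrt(C1 + b^2)


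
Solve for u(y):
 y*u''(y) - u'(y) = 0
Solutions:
 u(y) = C1 + C2*y^2


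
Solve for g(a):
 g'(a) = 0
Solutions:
 g(a) = C1


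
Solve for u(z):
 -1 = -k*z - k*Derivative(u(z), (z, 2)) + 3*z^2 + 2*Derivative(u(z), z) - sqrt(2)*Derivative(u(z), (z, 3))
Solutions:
 u(z) = C1 + C2*exp(sqrt(2)*z*(-k + sqrt(k^2 + 8*sqrt(2)))/4) + C3*exp(-sqrt(2)*z*(k + sqrt(k^2 + 8*sqrt(2)))/4) - k^2*z/2 - k*z^2/2 - z^3/2 - 3*sqrt(2)*z/2 - z/2


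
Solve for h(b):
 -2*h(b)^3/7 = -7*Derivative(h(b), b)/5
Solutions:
 h(b) = -7*sqrt(2)*sqrt(-1/(C1 + 10*b))/2
 h(b) = 7*sqrt(2)*sqrt(-1/(C1 + 10*b))/2


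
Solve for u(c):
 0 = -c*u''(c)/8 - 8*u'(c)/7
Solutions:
 u(c) = C1 + C2/c^(57/7)


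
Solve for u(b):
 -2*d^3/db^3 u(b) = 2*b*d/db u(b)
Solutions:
 u(b) = C1 + Integral(C2*airyai(-b) + C3*airybi(-b), b)


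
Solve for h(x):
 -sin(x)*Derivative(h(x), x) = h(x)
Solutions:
 h(x) = C1*sqrt(cos(x) + 1)/sqrt(cos(x) - 1)


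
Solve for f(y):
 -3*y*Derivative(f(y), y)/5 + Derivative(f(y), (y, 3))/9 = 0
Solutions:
 f(y) = C1 + Integral(C2*airyai(3*5^(2/3)*y/5) + C3*airybi(3*5^(2/3)*y/5), y)


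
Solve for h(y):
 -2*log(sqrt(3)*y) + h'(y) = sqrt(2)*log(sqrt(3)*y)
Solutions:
 h(y) = C1 + sqrt(2)*y*log(y) + 2*y*log(y) - 2*y - sqrt(2)*y + y*log(3^(sqrt(2)/2 + 1))


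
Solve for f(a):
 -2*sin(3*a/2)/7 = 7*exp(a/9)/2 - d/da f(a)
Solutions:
 f(a) = C1 + 63*exp(a/9)/2 - 4*cos(3*a/2)/21


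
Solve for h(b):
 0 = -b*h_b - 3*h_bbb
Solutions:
 h(b) = C1 + Integral(C2*airyai(-3^(2/3)*b/3) + C3*airybi(-3^(2/3)*b/3), b)


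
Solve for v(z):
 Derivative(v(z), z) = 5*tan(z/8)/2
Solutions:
 v(z) = C1 - 20*log(cos(z/8))


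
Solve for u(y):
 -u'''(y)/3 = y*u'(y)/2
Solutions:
 u(y) = C1 + Integral(C2*airyai(-2^(2/3)*3^(1/3)*y/2) + C3*airybi(-2^(2/3)*3^(1/3)*y/2), y)


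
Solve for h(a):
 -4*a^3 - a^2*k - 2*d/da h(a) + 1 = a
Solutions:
 h(a) = C1 - a^4/2 - a^3*k/6 - a^2/4 + a/2


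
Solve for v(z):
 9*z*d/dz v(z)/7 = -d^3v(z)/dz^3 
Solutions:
 v(z) = C1 + Integral(C2*airyai(-21^(2/3)*z/7) + C3*airybi(-21^(2/3)*z/7), z)


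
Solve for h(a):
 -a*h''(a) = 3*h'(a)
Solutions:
 h(a) = C1 + C2/a^2


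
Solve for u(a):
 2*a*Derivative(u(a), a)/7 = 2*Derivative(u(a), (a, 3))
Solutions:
 u(a) = C1 + Integral(C2*airyai(7^(2/3)*a/7) + C3*airybi(7^(2/3)*a/7), a)


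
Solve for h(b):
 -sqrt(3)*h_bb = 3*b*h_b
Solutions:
 h(b) = C1 + C2*erf(sqrt(2)*3^(1/4)*b/2)


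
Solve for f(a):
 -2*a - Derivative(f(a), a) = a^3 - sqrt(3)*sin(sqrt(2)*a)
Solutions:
 f(a) = C1 - a^4/4 - a^2 - sqrt(6)*cos(sqrt(2)*a)/2


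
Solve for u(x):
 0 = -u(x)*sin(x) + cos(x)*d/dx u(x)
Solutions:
 u(x) = C1/cos(x)


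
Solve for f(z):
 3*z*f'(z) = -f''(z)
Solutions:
 f(z) = C1 + C2*erf(sqrt(6)*z/2)


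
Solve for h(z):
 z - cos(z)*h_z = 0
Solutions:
 h(z) = C1 + Integral(z/cos(z), z)


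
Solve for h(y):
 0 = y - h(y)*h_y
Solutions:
 h(y) = -sqrt(C1 + y^2)
 h(y) = sqrt(C1 + y^2)


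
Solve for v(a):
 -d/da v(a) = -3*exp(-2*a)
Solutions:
 v(a) = C1 - 3*exp(-2*a)/2


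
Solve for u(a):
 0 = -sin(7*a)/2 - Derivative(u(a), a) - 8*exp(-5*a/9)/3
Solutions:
 u(a) = C1 + cos(7*a)/14 + 24*exp(-5*a/9)/5


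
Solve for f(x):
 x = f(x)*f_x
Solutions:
 f(x) = -sqrt(C1 + x^2)
 f(x) = sqrt(C1 + x^2)


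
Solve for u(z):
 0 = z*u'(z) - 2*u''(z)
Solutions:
 u(z) = C1 + C2*erfi(z/2)


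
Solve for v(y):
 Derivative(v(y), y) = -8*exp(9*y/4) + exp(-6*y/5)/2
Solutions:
 v(y) = C1 - 32*exp(9*y/4)/9 - 5*exp(-6*y/5)/12


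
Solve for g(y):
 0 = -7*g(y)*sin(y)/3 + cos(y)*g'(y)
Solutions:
 g(y) = C1/cos(y)^(7/3)


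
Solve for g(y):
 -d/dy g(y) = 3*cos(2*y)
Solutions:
 g(y) = C1 - 3*sin(2*y)/2


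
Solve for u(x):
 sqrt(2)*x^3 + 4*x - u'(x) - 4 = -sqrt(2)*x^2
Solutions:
 u(x) = C1 + sqrt(2)*x^4/4 + sqrt(2)*x^3/3 + 2*x^2 - 4*x


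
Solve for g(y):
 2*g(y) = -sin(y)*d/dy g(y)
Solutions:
 g(y) = C1*(cos(y) + 1)/(cos(y) - 1)


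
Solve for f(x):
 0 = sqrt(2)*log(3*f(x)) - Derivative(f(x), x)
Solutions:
 -sqrt(2)*Integral(1/(log(_y) + log(3)), (_y, f(x)))/2 = C1 - x


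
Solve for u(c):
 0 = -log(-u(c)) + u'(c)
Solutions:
 -li(-u(c)) = C1 + c


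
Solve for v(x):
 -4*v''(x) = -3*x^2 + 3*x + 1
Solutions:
 v(x) = C1 + C2*x + x^4/16 - x^3/8 - x^2/8


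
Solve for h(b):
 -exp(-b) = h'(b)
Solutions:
 h(b) = C1 + exp(-b)


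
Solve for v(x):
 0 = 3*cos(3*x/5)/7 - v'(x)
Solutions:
 v(x) = C1 + 5*sin(3*x/5)/7


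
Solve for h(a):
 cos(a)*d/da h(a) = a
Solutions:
 h(a) = C1 + Integral(a/cos(a), a)


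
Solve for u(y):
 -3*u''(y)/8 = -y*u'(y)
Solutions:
 u(y) = C1 + C2*erfi(2*sqrt(3)*y/3)


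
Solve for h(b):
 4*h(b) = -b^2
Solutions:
 h(b) = -b^2/4


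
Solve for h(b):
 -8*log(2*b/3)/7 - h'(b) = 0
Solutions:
 h(b) = C1 - 8*b*log(b)/7 - 8*b*log(2)/7 + 8*b/7 + 8*b*log(3)/7


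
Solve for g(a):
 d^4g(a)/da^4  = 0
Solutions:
 g(a) = C1 + C2*a + C3*a^2 + C4*a^3


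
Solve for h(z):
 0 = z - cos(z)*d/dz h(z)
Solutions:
 h(z) = C1 + Integral(z/cos(z), z)


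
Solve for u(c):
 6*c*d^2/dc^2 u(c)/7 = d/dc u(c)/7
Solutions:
 u(c) = C1 + C2*c^(7/6)


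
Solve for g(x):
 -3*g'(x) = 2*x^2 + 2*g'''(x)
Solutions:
 g(x) = C1 + C2*sin(sqrt(6)*x/2) + C3*cos(sqrt(6)*x/2) - 2*x^3/9 + 8*x/9


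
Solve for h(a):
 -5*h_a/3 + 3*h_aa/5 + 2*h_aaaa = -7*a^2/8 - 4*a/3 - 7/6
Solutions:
 h(a) = C1 + C2*exp(a*(-90^(1/3)*(125 + sqrt(15715))^(1/3) + 3*300^(1/3)/(125 + sqrt(15715))^(1/3))/60)*sin(10^(1/3)*3^(1/6)*a*(10^(1/3)*3^(2/3)/(125 + sqrt(15715))^(1/3) + (125 + sqrt(15715))^(1/3))/20) + C3*exp(a*(-90^(1/3)*(125 + sqrt(15715))^(1/3) + 3*300^(1/3)/(125 + sqrt(15715))^(1/3))/60)*cos(10^(1/3)*3^(1/6)*a*(10^(1/3)*3^(2/3)/(125 + sqrt(15715))^(1/3) + (125 + sqrt(15715))^(1/3))/20) + C4*exp(-a*(-90^(1/3)*(125 + sqrt(15715))^(1/3) + 3*300^(1/3)/(125 + sqrt(15715))^(1/3))/30) + 7*a^3/40 + 589*a^2/1000 + 14051*a/12500


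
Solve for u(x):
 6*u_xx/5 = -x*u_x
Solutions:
 u(x) = C1 + C2*erf(sqrt(15)*x/6)


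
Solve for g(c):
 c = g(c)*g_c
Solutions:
 g(c) = -sqrt(C1 + c^2)
 g(c) = sqrt(C1 + c^2)


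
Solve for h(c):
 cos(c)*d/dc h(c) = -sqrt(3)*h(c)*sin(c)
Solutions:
 h(c) = C1*cos(c)^(sqrt(3))


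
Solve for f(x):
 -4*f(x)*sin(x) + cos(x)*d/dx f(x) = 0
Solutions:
 f(x) = C1/cos(x)^4


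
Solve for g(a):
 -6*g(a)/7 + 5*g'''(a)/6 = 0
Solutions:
 g(a) = C3*exp(210^(2/3)*a/35) + (C1*sin(3*3^(1/6)*70^(2/3)*a/70) + C2*cos(3*3^(1/6)*70^(2/3)*a/70))*exp(-210^(2/3)*a/70)


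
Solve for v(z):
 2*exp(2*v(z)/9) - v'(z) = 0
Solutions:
 v(z) = 9*log(-sqrt(-1/(C1 + 2*z))) - 9*log(2)/2 + 9*log(3)
 v(z) = 9*log(-1/(C1 + 2*z))/2 - 9*log(2)/2 + 9*log(3)


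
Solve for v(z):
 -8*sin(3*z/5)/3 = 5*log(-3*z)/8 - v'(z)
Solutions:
 v(z) = C1 + 5*z*log(-z)/8 - 5*z/8 + 5*z*log(3)/8 - 40*cos(3*z/5)/9


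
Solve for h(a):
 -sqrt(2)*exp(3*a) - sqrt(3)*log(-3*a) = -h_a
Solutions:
 h(a) = C1 + sqrt(3)*a*log(-a) + sqrt(3)*a*(-1 + log(3)) + sqrt(2)*exp(3*a)/3


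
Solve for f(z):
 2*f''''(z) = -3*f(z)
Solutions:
 f(z) = (C1*sin(6^(1/4)*z/2) + C2*cos(6^(1/4)*z/2))*exp(-6^(1/4)*z/2) + (C3*sin(6^(1/4)*z/2) + C4*cos(6^(1/4)*z/2))*exp(6^(1/4)*z/2)


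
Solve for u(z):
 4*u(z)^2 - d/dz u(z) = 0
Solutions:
 u(z) = -1/(C1 + 4*z)


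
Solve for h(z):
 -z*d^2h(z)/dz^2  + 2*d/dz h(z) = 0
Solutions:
 h(z) = C1 + C2*z^3


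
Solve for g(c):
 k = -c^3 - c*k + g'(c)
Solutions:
 g(c) = C1 + c^4/4 + c^2*k/2 + c*k


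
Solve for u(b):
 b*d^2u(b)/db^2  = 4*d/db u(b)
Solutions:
 u(b) = C1 + C2*b^5


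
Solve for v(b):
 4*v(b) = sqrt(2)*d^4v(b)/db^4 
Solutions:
 v(b) = C1*exp(-2^(3/8)*b) + C2*exp(2^(3/8)*b) + C3*sin(2^(3/8)*b) + C4*cos(2^(3/8)*b)


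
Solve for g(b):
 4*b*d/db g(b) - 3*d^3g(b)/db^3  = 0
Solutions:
 g(b) = C1 + Integral(C2*airyai(6^(2/3)*b/3) + C3*airybi(6^(2/3)*b/3), b)


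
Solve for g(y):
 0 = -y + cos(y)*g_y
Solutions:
 g(y) = C1 + Integral(y/cos(y), y)


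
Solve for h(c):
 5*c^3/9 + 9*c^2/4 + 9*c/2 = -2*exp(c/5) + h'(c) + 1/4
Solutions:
 h(c) = C1 + 5*c^4/36 + 3*c^3/4 + 9*c^2/4 - c/4 + 10*exp(c/5)


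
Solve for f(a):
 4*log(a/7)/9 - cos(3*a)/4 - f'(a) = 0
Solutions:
 f(a) = C1 + 4*a*log(a)/9 - 4*a*log(7)/9 - 4*a/9 - sin(3*a)/12


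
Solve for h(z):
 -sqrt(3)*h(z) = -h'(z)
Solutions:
 h(z) = C1*exp(sqrt(3)*z)


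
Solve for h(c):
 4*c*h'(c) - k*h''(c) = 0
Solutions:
 h(c) = C1 + C2*erf(sqrt(2)*c*sqrt(-1/k))/sqrt(-1/k)


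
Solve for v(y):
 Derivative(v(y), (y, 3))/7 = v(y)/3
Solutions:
 v(y) = C3*exp(3^(2/3)*7^(1/3)*y/3) + (C1*sin(3^(1/6)*7^(1/3)*y/2) + C2*cos(3^(1/6)*7^(1/3)*y/2))*exp(-3^(2/3)*7^(1/3)*y/6)


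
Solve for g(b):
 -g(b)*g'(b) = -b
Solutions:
 g(b) = -sqrt(C1 + b^2)
 g(b) = sqrt(C1 + b^2)


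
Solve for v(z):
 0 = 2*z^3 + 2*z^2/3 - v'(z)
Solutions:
 v(z) = C1 + z^4/2 + 2*z^3/9


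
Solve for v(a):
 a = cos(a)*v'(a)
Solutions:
 v(a) = C1 + Integral(a/cos(a), a)


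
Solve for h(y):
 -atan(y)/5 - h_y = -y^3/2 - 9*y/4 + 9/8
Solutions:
 h(y) = C1 + y^4/8 + 9*y^2/8 - y*atan(y)/5 - 9*y/8 + log(y^2 + 1)/10


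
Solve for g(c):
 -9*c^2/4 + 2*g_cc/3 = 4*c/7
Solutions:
 g(c) = C1 + C2*c + 9*c^4/32 + c^3/7


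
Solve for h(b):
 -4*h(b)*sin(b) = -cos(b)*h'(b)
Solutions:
 h(b) = C1/cos(b)^4


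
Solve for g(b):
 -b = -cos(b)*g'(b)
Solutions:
 g(b) = C1 + Integral(b/cos(b), b)


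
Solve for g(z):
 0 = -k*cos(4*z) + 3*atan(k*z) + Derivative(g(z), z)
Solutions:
 g(z) = C1 + k*sin(4*z)/4 - 3*Piecewise((z*atan(k*z) - log(k^2*z^2 + 1)/(2*k), Ne(k, 0)), (0, True))


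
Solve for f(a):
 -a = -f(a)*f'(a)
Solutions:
 f(a) = -sqrt(C1 + a^2)
 f(a) = sqrt(C1 + a^2)


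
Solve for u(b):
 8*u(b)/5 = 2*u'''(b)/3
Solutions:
 u(b) = C3*exp(12^(1/3)*5^(2/3)*b/5) + (C1*sin(10^(2/3)*3^(5/6)*b/10) + C2*cos(10^(2/3)*3^(5/6)*b/10))*exp(-12^(1/3)*5^(2/3)*b/10)


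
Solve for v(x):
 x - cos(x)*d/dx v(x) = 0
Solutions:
 v(x) = C1 + Integral(x/cos(x), x)


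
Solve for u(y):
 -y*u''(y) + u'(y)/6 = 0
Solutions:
 u(y) = C1 + C2*y^(7/6)


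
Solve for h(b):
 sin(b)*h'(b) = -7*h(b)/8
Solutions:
 h(b) = C1*(cos(b) + 1)^(7/16)/(cos(b) - 1)^(7/16)


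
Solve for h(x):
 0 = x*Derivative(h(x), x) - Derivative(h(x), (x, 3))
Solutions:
 h(x) = C1 + Integral(C2*airyai(x) + C3*airybi(x), x)


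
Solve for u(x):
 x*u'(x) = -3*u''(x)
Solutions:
 u(x) = C1 + C2*erf(sqrt(6)*x/6)


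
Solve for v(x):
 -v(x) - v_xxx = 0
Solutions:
 v(x) = C3*exp(-x) + (C1*sin(sqrt(3)*x/2) + C2*cos(sqrt(3)*x/2))*exp(x/2)


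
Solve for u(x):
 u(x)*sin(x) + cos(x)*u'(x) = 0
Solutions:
 u(x) = C1*cos(x)


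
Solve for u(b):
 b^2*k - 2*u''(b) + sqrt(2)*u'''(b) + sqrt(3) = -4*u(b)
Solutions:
 u(b) = C1*exp(b*(2/(3*sqrt(138) + 25*sqrt(2))^(1/3) + 2*sqrt(2) + (3*sqrt(138) + 25*sqrt(2))^(1/3))/6)*sin(sqrt(3)*b*(-(3*sqrt(138) + 25*sqrt(2))^(1/3) + 2/(3*sqrt(138) + 25*sqrt(2))^(1/3))/6) + C2*exp(b*(2/(3*sqrt(138) + 25*sqrt(2))^(1/3) + 2*sqrt(2) + (3*sqrt(138) + 25*sqrt(2))^(1/3))/6)*cos(sqrt(3)*b*(-(3*sqrt(138) + 25*sqrt(2))^(1/3) + 2/(3*sqrt(138) + 25*sqrt(2))^(1/3))/6) + C3*exp(b*(-(3*sqrt(138) + 25*sqrt(2))^(1/3) - 2/(3*sqrt(138) + 25*sqrt(2))^(1/3) + sqrt(2))/3) - b^2*k/4 - k/4 - sqrt(3)/4


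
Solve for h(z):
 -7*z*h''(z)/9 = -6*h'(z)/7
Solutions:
 h(z) = C1 + C2*z^(103/49)


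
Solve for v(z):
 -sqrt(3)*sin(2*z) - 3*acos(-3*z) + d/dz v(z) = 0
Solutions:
 v(z) = C1 + 3*z*acos(-3*z) + sqrt(1 - 9*z^2) - sqrt(3)*cos(2*z)/2


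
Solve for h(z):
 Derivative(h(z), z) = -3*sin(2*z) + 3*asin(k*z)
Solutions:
 h(z) = C1 + 3*Piecewise((z*asin(k*z) + sqrt(-k^2*z^2 + 1)/k, Ne(k, 0)), (0, True)) + 3*cos(2*z)/2


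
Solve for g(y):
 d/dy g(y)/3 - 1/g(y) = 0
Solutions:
 g(y) = -sqrt(C1 + 6*y)
 g(y) = sqrt(C1 + 6*y)


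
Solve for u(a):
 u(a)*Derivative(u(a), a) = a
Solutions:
 u(a) = -sqrt(C1 + a^2)
 u(a) = sqrt(C1 + a^2)


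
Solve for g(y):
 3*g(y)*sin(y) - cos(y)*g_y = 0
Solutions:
 g(y) = C1/cos(y)^3


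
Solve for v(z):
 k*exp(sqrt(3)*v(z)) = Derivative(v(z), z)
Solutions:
 v(z) = sqrt(3)*(2*log(-1/(C1 + k*z)) - log(3))/6


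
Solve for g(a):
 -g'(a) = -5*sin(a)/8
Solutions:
 g(a) = C1 - 5*cos(a)/8


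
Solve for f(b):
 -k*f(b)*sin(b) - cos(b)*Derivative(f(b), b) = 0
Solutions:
 f(b) = C1*exp(k*log(cos(b)))


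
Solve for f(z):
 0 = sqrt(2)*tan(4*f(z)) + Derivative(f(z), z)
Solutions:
 f(z) = -asin(C1*exp(-4*sqrt(2)*z))/4 + pi/4
 f(z) = asin(C1*exp(-4*sqrt(2)*z))/4


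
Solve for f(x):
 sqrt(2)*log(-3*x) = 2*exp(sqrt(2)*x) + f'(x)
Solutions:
 f(x) = C1 + sqrt(2)*x*log(-x) + sqrt(2)*x*(-1 + log(3)) - sqrt(2)*exp(sqrt(2)*x)


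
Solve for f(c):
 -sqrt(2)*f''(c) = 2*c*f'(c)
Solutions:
 f(c) = C1 + C2*erf(2^(3/4)*c/2)


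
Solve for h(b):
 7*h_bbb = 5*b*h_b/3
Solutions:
 h(b) = C1 + Integral(C2*airyai(21^(2/3)*5^(1/3)*b/21) + C3*airybi(21^(2/3)*5^(1/3)*b/21), b)


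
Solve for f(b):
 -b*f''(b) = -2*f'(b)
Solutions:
 f(b) = C1 + C2*b^3


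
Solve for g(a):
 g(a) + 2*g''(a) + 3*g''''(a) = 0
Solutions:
 g(a) = (C1*sin(3^(3/4)*a*cos(atan(sqrt(2))/2)/3) + C2*cos(3^(3/4)*a*cos(atan(sqrt(2))/2)/3))*exp(-3^(3/4)*a*sin(atan(sqrt(2))/2)/3) + (C3*sin(3^(3/4)*a*cos(atan(sqrt(2))/2)/3) + C4*cos(3^(3/4)*a*cos(atan(sqrt(2))/2)/3))*exp(3^(3/4)*a*sin(atan(sqrt(2))/2)/3)


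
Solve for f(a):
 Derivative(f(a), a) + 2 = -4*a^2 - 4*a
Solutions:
 f(a) = C1 - 4*a^3/3 - 2*a^2 - 2*a


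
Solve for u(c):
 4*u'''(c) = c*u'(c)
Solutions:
 u(c) = C1 + Integral(C2*airyai(2^(1/3)*c/2) + C3*airybi(2^(1/3)*c/2), c)


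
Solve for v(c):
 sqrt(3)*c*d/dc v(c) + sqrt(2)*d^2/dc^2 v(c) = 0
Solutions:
 v(c) = C1 + C2*erf(6^(1/4)*c/2)


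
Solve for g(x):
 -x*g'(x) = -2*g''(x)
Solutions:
 g(x) = C1 + C2*erfi(x/2)


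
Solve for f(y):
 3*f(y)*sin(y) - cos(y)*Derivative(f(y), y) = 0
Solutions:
 f(y) = C1/cos(y)^3


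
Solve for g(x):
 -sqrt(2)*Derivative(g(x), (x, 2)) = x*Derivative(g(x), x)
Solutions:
 g(x) = C1 + C2*erf(2^(1/4)*x/2)


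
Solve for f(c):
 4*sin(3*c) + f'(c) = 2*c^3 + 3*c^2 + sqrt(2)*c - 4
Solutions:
 f(c) = C1 + c^4/2 + c^3 + sqrt(2)*c^2/2 - 4*c + 4*cos(3*c)/3


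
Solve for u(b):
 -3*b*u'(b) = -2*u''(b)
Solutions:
 u(b) = C1 + C2*erfi(sqrt(3)*b/2)


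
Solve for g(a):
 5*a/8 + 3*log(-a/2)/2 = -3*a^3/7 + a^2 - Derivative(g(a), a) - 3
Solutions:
 g(a) = C1 - 3*a^4/28 + a^3/3 - 5*a^2/16 - 3*a*log(-a)/2 + 3*a*(-1 + log(2))/2


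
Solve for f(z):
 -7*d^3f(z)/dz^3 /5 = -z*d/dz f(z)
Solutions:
 f(z) = C1 + Integral(C2*airyai(5^(1/3)*7^(2/3)*z/7) + C3*airybi(5^(1/3)*7^(2/3)*z/7), z)


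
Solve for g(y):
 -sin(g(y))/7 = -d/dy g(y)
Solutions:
 -y/7 + log(cos(g(y)) - 1)/2 - log(cos(g(y)) + 1)/2 = C1


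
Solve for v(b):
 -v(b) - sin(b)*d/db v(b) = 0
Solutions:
 v(b) = C1*sqrt(cos(b) + 1)/sqrt(cos(b) - 1)


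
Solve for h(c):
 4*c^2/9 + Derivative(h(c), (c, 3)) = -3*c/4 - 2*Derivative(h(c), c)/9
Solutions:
 h(c) = C1 + C2*sin(sqrt(2)*c/3) + C3*cos(sqrt(2)*c/3) - 2*c^3/3 - 27*c^2/16 + 18*c


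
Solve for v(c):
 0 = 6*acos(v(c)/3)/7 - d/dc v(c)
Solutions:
 Integral(1/acos(_y/3), (_y, v(c))) = C1 + 6*c/7


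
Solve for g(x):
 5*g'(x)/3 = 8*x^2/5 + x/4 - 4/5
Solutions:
 g(x) = C1 + 8*x^3/25 + 3*x^2/40 - 12*x/25


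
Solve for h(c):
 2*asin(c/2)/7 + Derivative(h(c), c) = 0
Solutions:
 h(c) = C1 - 2*c*asin(c/2)/7 - 2*sqrt(4 - c^2)/7


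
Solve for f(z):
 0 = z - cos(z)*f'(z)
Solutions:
 f(z) = C1 + Integral(z/cos(z), z)


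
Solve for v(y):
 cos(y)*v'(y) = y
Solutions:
 v(y) = C1 + Integral(y/cos(y), y)


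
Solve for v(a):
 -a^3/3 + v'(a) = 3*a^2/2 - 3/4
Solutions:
 v(a) = C1 + a^4/12 + a^3/2 - 3*a/4


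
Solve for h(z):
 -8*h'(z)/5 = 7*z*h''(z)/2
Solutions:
 h(z) = C1 + C2*z^(19/35)


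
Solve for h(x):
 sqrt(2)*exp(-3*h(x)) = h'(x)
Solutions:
 h(x) = log(C1 + 3*sqrt(2)*x)/3
 h(x) = log((-3^(1/3) - 3^(5/6)*I)*(C1 + sqrt(2)*x)^(1/3)/2)
 h(x) = log((-3^(1/3) + 3^(5/6)*I)*(C1 + sqrt(2)*x)^(1/3)/2)


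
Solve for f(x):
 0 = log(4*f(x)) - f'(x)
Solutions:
 -Integral(1/(log(_y) + 2*log(2)), (_y, f(x))) = C1 - x


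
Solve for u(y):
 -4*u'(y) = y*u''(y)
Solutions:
 u(y) = C1 + C2/y^3


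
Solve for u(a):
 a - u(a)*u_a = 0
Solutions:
 u(a) = -sqrt(C1 + a^2)
 u(a) = sqrt(C1 + a^2)


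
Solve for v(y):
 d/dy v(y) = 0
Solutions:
 v(y) = C1


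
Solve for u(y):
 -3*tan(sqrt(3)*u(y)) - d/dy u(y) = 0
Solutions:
 u(y) = sqrt(3)*(pi - asin(C1*exp(-3*sqrt(3)*y)))/3
 u(y) = sqrt(3)*asin(C1*exp(-3*sqrt(3)*y))/3


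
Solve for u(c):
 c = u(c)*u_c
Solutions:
 u(c) = -sqrt(C1 + c^2)
 u(c) = sqrt(C1 + c^2)


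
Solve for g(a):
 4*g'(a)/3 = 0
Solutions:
 g(a) = C1


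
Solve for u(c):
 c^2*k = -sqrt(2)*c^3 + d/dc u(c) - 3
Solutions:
 u(c) = C1 + sqrt(2)*c^4/4 + c^3*k/3 + 3*c


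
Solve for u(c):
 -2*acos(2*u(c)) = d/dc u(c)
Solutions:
 Integral(1/acos(2*_y), (_y, u(c))) = C1 - 2*c


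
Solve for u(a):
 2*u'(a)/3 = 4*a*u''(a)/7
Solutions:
 u(a) = C1 + C2*a^(13/6)


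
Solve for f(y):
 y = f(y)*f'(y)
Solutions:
 f(y) = -sqrt(C1 + y^2)
 f(y) = sqrt(C1 + y^2)


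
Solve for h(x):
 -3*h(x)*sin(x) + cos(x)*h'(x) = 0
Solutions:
 h(x) = C1/cos(x)^3


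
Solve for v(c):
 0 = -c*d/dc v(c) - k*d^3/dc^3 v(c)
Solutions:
 v(c) = C1 + Integral(C2*airyai(c*(-1/k)^(1/3)) + C3*airybi(c*(-1/k)^(1/3)), c)


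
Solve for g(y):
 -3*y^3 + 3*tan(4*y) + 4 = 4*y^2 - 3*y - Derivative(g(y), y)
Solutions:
 g(y) = C1 + 3*y^4/4 + 4*y^3/3 - 3*y^2/2 - 4*y + 3*log(cos(4*y))/4


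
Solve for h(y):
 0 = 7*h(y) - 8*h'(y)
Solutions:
 h(y) = C1*exp(7*y/8)


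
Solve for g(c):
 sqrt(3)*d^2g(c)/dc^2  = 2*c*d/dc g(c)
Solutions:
 g(c) = C1 + C2*erfi(3^(3/4)*c/3)


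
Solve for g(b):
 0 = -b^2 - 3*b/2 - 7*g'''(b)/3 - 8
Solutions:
 g(b) = C1 + C2*b + C3*b^2 - b^5/140 - 3*b^4/112 - 4*b^3/7


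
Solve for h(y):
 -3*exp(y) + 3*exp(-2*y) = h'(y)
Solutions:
 h(y) = C1 - 3*exp(y) - 3*exp(-2*y)/2


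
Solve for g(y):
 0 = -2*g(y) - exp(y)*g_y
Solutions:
 g(y) = C1*exp(2*exp(-y))


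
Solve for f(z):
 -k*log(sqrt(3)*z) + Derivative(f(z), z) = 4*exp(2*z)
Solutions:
 f(z) = C1 + k*z*log(z) + k*z*(-1 + log(3)/2) + 2*exp(2*z)


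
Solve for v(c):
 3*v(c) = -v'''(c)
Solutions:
 v(c) = C3*exp(-3^(1/3)*c) + (C1*sin(3^(5/6)*c/2) + C2*cos(3^(5/6)*c/2))*exp(3^(1/3)*c/2)


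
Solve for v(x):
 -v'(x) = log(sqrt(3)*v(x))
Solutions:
 2*Integral(1/(2*log(_y) + log(3)), (_y, v(x))) = C1 - x


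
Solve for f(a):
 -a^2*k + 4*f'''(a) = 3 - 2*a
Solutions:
 f(a) = C1 + C2*a + C3*a^2 + a^5*k/240 - a^4/48 + a^3/8


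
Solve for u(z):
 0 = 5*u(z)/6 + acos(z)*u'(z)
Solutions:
 u(z) = C1*exp(-5*Integral(1/acos(z), z)/6)


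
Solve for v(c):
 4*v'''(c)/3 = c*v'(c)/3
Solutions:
 v(c) = C1 + Integral(C2*airyai(2^(1/3)*c/2) + C3*airybi(2^(1/3)*c/2), c)


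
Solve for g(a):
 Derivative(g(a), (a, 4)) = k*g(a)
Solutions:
 g(a) = C1*exp(-a*k^(1/4)) + C2*exp(a*k^(1/4)) + C3*exp(-I*a*k^(1/4)) + C4*exp(I*a*k^(1/4))


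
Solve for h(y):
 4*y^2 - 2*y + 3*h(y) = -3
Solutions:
 h(y) = -4*y^2/3 + 2*y/3 - 1


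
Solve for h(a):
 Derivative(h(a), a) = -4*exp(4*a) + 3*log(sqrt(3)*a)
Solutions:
 h(a) = C1 + 3*a*log(a) + a*(-3 + 3*log(3)/2) - exp(4*a)


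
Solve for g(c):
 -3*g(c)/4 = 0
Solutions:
 g(c) = 0


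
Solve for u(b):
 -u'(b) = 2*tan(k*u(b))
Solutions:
 u(b) = Piecewise((-asin(exp(C1*k - 2*b*k))/k + pi/k, Ne(k, 0)), (nan, True))
 u(b) = Piecewise((asin(exp(C1*k - 2*b*k))/k, Ne(k, 0)), (nan, True))


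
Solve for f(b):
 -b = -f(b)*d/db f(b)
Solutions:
 f(b) = -sqrt(C1 + b^2)
 f(b) = sqrt(C1 + b^2)


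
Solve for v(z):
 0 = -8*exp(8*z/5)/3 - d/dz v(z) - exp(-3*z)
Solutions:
 v(z) = C1 - 5*exp(8*z/5)/3 + exp(-3*z)/3


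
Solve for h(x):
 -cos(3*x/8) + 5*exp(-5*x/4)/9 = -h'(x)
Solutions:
 h(x) = C1 + 8*sin(3*x/8)/3 + 4*exp(-5*x/4)/9


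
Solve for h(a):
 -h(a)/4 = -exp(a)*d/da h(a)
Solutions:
 h(a) = C1*exp(-exp(-a)/4)


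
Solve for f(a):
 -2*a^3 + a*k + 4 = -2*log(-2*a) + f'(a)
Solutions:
 f(a) = C1 - a^4/2 + a^2*k/2 + 2*a*log(-a) + 2*a*(log(2) + 1)


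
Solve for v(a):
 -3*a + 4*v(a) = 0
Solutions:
 v(a) = 3*a/4


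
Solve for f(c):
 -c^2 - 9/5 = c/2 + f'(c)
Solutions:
 f(c) = C1 - c^3/3 - c^2/4 - 9*c/5


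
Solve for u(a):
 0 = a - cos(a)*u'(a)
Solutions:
 u(a) = C1 + Integral(a/cos(a), a)


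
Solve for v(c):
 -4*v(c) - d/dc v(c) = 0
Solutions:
 v(c) = C1*exp(-4*c)


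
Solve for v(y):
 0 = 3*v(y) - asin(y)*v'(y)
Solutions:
 v(y) = C1*exp(3*Integral(1/asin(y), y))


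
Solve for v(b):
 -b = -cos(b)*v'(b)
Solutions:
 v(b) = C1 + Integral(b/cos(b), b)


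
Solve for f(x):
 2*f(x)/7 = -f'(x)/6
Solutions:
 f(x) = C1*exp(-12*x/7)


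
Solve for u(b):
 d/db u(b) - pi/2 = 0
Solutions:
 u(b) = C1 + pi*b/2


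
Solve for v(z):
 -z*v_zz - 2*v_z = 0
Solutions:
 v(z) = C1 + C2/z


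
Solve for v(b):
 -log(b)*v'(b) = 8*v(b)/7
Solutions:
 v(b) = C1*exp(-8*li(b)/7)


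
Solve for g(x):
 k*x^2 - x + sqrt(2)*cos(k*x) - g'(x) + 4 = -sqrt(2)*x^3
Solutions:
 g(x) = C1 + k*x^3/3 + sqrt(2)*x^4/4 - x^2/2 + 4*x + sqrt(2)*sin(k*x)/k
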